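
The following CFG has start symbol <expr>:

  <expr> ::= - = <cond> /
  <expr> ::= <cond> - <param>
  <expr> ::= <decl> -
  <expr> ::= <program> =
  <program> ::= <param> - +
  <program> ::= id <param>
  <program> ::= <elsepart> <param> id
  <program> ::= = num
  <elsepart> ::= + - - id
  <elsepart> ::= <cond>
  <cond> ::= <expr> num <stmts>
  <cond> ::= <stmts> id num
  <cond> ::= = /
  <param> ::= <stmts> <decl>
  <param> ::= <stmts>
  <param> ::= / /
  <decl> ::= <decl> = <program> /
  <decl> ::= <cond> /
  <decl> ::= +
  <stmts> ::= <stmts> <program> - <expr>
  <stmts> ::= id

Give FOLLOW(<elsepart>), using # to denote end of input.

In <program> ::= <elsepart> <param> id: add FIRST(<param> id) = { /, id }.
Union: FOLLOW(<elsepart>) = { /, id }.

{ /, id }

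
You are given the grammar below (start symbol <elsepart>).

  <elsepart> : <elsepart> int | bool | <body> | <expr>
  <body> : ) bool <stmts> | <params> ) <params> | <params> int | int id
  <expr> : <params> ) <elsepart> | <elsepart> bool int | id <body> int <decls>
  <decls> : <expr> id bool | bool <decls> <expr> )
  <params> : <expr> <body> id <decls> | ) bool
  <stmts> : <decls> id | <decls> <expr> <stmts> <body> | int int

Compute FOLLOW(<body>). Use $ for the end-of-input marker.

{ $, ), bool, id, int }

In <elsepart> : <body>: <body> is at the end, add FOLLOW(<elsepart>) = { $, ), bool, id, int }.
In <expr> : id <body> int <decls>: add FIRST(int <decls>) = { int }.
In <params> : <expr> <body> id <decls>: add FIRST(id <decls>) = { id }.
In <stmts> : <decls> <expr> <stmts> <body>: <body> is at the end, add FOLLOW(<stmts>) = { $, ), bool, id, int }.
Union: FOLLOW(<body>) = { $, ), bool, id, int }.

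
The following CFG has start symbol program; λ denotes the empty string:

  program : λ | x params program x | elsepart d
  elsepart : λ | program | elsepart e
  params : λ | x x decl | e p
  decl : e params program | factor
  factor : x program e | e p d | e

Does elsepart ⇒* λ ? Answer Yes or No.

elsepart has an λ-production, so elsepart ⇒ λ.

Yes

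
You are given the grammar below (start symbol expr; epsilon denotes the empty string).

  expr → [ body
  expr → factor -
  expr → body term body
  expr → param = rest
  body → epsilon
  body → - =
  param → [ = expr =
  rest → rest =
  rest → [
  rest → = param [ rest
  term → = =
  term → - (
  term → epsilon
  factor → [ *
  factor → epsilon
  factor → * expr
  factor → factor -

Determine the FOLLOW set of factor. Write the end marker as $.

In expr → factor -: add FIRST(-) = { - }.
In factor → factor -: add FIRST(-) = { - }.
Union: FOLLOW(factor) = { - }.

{ - }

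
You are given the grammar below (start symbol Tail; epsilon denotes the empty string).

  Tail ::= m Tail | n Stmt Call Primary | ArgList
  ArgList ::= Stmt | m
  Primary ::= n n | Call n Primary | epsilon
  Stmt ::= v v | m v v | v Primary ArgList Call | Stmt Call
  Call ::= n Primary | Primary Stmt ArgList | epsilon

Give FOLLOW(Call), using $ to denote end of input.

In Tail ::= n Stmt Call Primary: add FIRST(Primary)\{epsilon} = { m, n, v }.
  Since Primary is nullable, also add FOLLOW(Tail) = { $ }.
In Primary ::= Call n Primary: add FIRST(n Primary) = { n }.
In Stmt ::= v Primary ArgList Call: Call is at the end, add FOLLOW(Stmt) = { $, m, n, v }.
In Stmt ::= Stmt Call: Call is at the end, add FOLLOW(Stmt) = { $, m, n, v }.
Union: FOLLOW(Call) = { $, m, n, v }.

{ $, m, n, v }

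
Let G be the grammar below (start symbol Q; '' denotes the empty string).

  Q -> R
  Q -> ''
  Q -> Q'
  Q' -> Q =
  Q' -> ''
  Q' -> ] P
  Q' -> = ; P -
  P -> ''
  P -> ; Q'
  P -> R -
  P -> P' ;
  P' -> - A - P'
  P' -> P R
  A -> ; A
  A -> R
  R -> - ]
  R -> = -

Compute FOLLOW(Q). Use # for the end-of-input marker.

{ #, = }

Q is the start symbol, so # ∈ FOLLOW(Q).
In Q' -> Q =: add FIRST(=) = { = }.
Union: FOLLOW(Q) = { #, = }.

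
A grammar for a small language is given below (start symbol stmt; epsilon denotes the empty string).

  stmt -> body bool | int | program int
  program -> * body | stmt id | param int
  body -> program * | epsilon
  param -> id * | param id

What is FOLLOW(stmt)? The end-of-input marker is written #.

{ #, id }

stmt is the start symbol, so # ∈ FOLLOW(stmt).
In program -> stmt id: add FIRST(id) = { id }.
Union: FOLLOW(stmt) = { #, id }.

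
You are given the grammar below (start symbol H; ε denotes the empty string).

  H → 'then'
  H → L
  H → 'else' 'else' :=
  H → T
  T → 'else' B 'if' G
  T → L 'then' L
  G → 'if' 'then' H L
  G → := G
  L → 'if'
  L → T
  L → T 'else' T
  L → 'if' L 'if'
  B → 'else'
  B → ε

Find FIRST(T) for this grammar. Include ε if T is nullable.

{ 'else', 'if' }

T → 'else' B 'if' G contributes {'else'}.
From T → L 'then' L: add FIRST(L) = { 'else', 'if' }.
Union: FIRST(T) = { 'else', 'if' }.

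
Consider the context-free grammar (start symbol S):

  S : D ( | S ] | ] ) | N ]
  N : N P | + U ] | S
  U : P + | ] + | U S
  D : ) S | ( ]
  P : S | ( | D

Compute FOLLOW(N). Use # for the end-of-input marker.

In S : N ]: add FIRST(]) = { ] }.
In N : N P: add FIRST(P) = { (, ), +, ] }.
Union: FOLLOW(N) = { (, ), +, ] }.

{ (, ), +, ] }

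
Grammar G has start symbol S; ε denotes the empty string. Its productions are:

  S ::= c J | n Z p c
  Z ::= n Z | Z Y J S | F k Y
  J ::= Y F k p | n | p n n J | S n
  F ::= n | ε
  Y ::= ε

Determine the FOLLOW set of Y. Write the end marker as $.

In Z ::= Z Y J S: add FIRST(J S) = { c, k, n, p }.
In Z ::= F k Y: Y is at the end, add FOLLOW(Z) = { c, k, n, p }.
In J ::= Y F k p: add FIRST(F k p) = { k, n }.
Union: FOLLOW(Y) = { c, k, n, p }.

{ c, k, n, p }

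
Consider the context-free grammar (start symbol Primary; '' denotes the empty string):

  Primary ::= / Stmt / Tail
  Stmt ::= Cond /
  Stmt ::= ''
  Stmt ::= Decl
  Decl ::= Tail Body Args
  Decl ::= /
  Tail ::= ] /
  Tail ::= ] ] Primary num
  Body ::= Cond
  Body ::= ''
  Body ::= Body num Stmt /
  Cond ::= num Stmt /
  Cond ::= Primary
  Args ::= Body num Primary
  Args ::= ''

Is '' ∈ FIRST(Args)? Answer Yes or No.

Yes

Args has an ''-production, so Args ⇒ ''.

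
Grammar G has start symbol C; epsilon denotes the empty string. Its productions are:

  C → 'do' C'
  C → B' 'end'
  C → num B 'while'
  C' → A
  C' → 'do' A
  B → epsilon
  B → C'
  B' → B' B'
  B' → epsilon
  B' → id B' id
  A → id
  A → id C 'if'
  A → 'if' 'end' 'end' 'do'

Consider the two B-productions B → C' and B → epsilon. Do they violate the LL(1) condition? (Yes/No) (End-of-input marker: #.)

FIRST(C') = { 'do', 'if', id } and FIRST(epsilon) = { epsilon }.
The second is nullable but FOLLOW(B) = { 'while' } is disjoint from FIRST of the first.

No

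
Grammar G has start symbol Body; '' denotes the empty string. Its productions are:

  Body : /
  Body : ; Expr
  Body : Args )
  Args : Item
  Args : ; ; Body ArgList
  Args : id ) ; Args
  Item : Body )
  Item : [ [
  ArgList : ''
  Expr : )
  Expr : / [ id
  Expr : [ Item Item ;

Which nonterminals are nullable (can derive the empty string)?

{ ArgList }

Directly nullable (have an ''-production): ArgList.
No other nonterminal has a production whose RHS symbols are all nullable.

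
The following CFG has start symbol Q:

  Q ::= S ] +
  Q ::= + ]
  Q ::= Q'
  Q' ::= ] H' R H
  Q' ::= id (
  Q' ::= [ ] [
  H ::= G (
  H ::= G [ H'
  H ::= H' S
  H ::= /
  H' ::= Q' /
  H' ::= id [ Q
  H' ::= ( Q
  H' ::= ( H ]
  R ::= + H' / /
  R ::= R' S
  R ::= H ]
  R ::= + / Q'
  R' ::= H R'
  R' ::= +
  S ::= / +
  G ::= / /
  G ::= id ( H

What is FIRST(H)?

{ (, /, [, ], id }

From H ::= G (: add FIRST(G) = { /, id }.
From H ::= G [ H': add FIRST(G) = { /, id }.
From H ::= H' S: add FIRST(H') = { (, [, ], id }.
H ::= / contributes {/}.
Union: FIRST(H) = { (, /, [, ], id }.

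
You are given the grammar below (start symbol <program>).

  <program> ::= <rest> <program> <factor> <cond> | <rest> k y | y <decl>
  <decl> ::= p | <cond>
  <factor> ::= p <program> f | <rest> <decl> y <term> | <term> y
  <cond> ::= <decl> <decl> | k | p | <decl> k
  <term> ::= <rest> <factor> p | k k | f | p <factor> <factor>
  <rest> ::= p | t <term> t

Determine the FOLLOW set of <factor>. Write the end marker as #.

{ f, k, p, t, y }

In <program> ::= <rest> <program> <factor> <cond>: add FIRST(<cond>) = { k, p }.
In <term> ::= <rest> <factor> p: add FIRST(p) = { p }.
In <term> ::= p <factor> <factor>: add FIRST(<factor>) = { f, k, p, t }.
In <term> ::= p <factor> <factor>: <factor> is at the end, add FOLLOW(<term>) = { f, k, p, t, y }.
Union: FOLLOW(<factor>) = { f, k, p, t, y }.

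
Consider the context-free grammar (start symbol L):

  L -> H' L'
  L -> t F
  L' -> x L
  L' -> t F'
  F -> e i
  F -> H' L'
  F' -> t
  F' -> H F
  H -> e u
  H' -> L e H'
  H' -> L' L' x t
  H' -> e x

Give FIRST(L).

{ e, t, x }

From L -> H' L': add FIRST(H') = { e, t, x }.
L -> t F contributes {t}.
Union: FIRST(L) = { e, t, x }.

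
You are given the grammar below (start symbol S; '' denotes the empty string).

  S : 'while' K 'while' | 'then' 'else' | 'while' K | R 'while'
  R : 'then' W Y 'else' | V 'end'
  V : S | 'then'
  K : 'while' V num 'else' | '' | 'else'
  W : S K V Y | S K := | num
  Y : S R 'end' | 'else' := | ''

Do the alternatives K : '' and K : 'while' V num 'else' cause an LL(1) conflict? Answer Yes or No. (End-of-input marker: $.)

Yes

FIRST('') = { '' } and FIRST('while' V num 'else') = { 'while' }.
The first alternative is nullable and FOLLOW(K) = { $, 'else', 'end', 'then', 'while', :=, num } shares 'while' with FIRST of the second — conflict.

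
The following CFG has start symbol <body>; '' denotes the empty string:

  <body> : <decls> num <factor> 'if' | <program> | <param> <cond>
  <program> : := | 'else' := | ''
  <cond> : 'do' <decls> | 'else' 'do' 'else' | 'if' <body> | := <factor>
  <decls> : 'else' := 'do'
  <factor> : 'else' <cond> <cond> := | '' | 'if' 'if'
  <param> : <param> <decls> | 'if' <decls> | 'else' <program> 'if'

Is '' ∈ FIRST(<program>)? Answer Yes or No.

Yes

<program> has an ''-production, so <program> ⇒ ''.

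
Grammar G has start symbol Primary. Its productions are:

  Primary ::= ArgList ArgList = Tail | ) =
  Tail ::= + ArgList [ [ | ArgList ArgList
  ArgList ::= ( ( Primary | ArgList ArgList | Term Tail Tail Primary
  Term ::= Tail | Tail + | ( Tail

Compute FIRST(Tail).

Tail ::= + ArgList [ [ contributes {+}.
From Tail ::= ArgList ArgList: add FIRST(ArgList) = { (, + }.
Union: FIRST(Tail) = { (, + }.

{ (, + }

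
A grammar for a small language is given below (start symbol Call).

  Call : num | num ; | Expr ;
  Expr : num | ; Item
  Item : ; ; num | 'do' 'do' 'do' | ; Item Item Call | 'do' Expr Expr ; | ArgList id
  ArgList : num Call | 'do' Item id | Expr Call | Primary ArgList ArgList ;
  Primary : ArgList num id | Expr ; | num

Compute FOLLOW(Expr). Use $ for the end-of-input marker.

{ ;, num }

In Call : Expr ;: add FIRST(;) = { ; }.
In Item : 'do' Expr Expr ;: add FIRST(Expr ;) = { ;, num }.
In Item : 'do' Expr Expr ;: add FIRST(;) = { ; }.
In ArgList : Expr Call: add FIRST(Call) = { ;, num }.
In Primary : Expr ;: add FIRST(;) = { ; }.
Union: FOLLOW(Expr) = { ;, num }.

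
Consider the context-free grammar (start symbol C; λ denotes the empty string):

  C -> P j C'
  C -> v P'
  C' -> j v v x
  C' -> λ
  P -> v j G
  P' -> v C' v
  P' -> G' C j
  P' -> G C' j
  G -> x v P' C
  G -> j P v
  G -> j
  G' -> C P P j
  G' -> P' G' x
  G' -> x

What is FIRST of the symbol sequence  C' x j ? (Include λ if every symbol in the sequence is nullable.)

{ j, x }

Add FIRST(C')\{λ} = { j }; C' is nullable, continue.
x is a terminal; add {x} and stop.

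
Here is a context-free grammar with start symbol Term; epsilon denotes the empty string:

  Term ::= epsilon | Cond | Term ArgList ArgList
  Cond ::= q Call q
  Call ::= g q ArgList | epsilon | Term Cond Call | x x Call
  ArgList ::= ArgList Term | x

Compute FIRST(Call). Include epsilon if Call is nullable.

{ g, q, x, epsilon }

Call ::= g q ArgList contributes {g}.
Call ::= epsilon contributes epsilon.
From Call ::= Term Cond Call: Term nullable, take FIRST(Term) ∪ FIRST(Cond) = { q, x }.
Call ::= x x Call contributes {x}.
Union: FIRST(Call) = { g, q, x, epsilon }.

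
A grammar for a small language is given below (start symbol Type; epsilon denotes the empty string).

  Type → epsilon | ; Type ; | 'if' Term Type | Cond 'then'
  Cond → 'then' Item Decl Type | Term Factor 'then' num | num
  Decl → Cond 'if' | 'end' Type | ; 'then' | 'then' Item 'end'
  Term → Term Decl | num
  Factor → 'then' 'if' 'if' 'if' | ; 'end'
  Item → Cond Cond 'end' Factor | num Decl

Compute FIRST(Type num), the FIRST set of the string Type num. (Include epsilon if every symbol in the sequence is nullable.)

{ 'if', 'then', ;, num }

Add FIRST(Type)\{epsilon} = { 'if', 'then', ;, num }; Type is nullable, continue.
num is a terminal; add {num} and stop.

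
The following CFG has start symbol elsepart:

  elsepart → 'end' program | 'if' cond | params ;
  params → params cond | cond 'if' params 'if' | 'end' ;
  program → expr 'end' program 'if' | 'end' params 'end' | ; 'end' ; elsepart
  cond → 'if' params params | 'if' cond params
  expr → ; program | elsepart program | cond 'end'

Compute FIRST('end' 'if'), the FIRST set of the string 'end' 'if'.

{ 'end' }

'end' is a terminal; add {'end'} and stop.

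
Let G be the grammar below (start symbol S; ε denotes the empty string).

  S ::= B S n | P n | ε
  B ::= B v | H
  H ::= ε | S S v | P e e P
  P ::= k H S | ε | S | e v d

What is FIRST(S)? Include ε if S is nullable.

{ e, k, n, v, ε }

From S ::= B S n: B, S nullable, take FIRST(B) ∪ FIRST(S) ∪ {n} = { e, k, n, v }.
From S ::= P n: P nullable, take FIRST(P) ∪ {n} = { e, k, n, v }.
S ::= ε contributes ε.
Union: FIRST(S) = { e, k, n, v, ε }.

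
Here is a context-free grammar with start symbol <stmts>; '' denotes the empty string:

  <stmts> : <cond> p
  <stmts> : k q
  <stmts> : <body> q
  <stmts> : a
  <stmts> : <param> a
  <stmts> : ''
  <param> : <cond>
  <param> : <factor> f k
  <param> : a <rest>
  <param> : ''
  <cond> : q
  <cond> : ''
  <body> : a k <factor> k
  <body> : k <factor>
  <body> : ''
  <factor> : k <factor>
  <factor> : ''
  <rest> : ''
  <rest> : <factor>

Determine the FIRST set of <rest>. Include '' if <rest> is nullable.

{ k, '' }

<rest> : '' contributes ''.
From <rest> : <factor>: add FIRST(<factor>) = { k, '' } (including '' since <factor> is nullable).
Union: FIRST(<rest>) = { k, '' }.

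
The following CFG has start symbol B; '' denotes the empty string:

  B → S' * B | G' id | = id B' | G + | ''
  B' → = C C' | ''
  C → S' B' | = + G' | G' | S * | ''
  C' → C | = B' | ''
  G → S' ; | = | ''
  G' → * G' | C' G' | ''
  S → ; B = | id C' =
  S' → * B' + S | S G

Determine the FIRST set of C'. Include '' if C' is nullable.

From C' → C: add FIRST(C) = { *, ;, =, id, '' } (including '' since C is nullable).
C' → = B' contributes {=}.
C' → '' contributes ''.
Union: FIRST(C') = { *, ;, =, id, '' }.

{ *, ;, =, id, '' }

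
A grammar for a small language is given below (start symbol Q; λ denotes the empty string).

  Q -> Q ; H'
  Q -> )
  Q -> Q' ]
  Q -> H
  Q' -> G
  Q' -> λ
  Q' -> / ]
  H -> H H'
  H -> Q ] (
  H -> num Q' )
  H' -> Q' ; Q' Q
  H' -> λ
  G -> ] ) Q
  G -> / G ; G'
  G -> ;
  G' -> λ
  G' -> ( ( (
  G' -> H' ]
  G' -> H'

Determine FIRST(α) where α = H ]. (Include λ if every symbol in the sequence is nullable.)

Add FIRST(H) = { ), /, ;, ], num }; H is not nullable, stop.

{ ), /, ;, ], num }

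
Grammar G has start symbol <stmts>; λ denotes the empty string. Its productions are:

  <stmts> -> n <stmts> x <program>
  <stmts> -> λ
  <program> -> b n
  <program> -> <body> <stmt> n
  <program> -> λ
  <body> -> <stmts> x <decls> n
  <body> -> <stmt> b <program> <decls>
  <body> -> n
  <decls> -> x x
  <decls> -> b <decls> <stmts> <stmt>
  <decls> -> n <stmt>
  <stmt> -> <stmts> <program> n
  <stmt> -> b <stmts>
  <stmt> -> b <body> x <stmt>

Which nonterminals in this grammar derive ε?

Directly nullable (have an λ-production): <stmts>, <program>.
No other nonterminal has a production whose RHS symbols are all nullable.

{ <program>, <stmts> }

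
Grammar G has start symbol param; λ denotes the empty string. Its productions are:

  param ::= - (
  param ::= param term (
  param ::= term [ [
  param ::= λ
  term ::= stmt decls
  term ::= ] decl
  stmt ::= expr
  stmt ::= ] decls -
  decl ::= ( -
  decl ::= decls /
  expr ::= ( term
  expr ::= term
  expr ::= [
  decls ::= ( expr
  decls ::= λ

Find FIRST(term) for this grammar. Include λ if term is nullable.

From term ::= stmt decls: add FIRST(stmt) = { (, [, ] }.
term ::= ] decl contributes {]}.
Union: FIRST(term) = { (, [, ] }.

{ (, [, ] }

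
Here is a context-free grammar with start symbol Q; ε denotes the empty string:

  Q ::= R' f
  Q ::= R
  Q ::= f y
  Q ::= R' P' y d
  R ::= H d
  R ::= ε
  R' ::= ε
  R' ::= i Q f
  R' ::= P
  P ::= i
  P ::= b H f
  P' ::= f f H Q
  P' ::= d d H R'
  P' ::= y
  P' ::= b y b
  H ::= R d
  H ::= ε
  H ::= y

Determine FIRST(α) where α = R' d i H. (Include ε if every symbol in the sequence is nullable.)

Add FIRST(R')\{ε} = { b, i }; R' is nullable, continue.
d is a terminal; add {d} and stop.

{ b, d, i }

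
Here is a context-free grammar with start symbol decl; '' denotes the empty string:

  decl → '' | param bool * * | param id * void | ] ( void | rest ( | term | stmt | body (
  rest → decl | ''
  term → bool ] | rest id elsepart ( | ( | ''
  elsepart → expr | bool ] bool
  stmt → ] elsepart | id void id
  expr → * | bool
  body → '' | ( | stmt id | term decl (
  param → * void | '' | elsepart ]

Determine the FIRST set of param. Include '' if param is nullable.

{ *, bool, '' }

param → * void contributes {*}.
param → '' contributes ''.
From param → elsepart ]: add FIRST(elsepart) = { *, bool }.
Union: FIRST(param) = { *, bool, '' }.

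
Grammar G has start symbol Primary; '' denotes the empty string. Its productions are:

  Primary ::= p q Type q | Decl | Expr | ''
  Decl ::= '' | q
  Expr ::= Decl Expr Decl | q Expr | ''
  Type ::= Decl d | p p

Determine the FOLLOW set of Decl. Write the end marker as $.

In Primary ::= Decl: Decl is at the end, add FOLLOW(Primary) = { $ }.
In Expr ::= Decl Expr Decl: add FIRST(Expr Decl)\{''} = { q }.
  Since Expr Decl is nullable, also add FOLLOW(Expr) = { $, q }.
In Expr ::= Decl Expr Decl: Decl is at the end, add FOLLOW(Expr) = { $, q }.
In Type ::= Decl d: add FIRST(d) = { d }.
Union: FOLLOW(Decl) = { $, d, q }.

{ $, d, q }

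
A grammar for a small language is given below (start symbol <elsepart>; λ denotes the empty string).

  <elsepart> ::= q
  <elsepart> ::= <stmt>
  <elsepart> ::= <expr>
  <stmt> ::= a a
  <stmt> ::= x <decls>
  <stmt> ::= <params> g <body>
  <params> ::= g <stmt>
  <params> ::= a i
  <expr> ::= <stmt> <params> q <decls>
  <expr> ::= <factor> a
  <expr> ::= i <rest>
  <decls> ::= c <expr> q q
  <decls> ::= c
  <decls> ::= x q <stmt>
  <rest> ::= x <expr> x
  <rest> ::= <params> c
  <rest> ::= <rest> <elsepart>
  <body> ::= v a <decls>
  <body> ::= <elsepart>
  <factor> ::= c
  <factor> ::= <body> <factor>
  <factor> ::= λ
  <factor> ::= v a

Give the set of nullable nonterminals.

Directly nullable (have an λ-production): <factor>.
No other nonterminal has a production whose RHS symbols are all nullable.

{ <factor> }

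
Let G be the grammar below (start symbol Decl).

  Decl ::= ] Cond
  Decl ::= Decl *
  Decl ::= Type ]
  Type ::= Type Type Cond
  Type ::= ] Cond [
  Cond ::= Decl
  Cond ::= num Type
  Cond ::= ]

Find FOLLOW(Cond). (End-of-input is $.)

{ $, *, [, ], num }

In Decl ::= ] Cond: Cond is at the end, add FOLLOW(Decl) = { $, *, [, ], num }.
In Type ::= Type Type Cond: Cond is at the end, add FOLLOW(Type) = { $, *, [, ], num }.
In Type ::= ] Cond [: add FIRST([) = { [ }.
Union: FOLLOW(Cond) = { $, *, [, ], num }.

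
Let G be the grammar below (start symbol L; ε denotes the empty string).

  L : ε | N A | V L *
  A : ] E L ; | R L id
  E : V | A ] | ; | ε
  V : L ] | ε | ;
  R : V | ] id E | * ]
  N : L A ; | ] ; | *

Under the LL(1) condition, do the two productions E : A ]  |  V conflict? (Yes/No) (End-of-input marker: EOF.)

FIRST(A ]) = { *, ;, ], id } and FIRST(V) = { *, ;, ], id, ε }.
Both contain *, so the two alternatives are not disjoint — LL(1) conflict.

Yes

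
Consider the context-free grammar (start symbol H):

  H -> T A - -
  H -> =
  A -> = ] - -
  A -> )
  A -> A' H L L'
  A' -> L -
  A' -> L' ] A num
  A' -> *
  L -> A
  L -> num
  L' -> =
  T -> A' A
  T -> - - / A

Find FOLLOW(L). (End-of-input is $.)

{ -, = }

In A -> A' H L L': add FIRST(L') = { = }.
In A' -> L -: add FIRST(-) = { - }.
Union: FOLLOW(L) = { -, = }.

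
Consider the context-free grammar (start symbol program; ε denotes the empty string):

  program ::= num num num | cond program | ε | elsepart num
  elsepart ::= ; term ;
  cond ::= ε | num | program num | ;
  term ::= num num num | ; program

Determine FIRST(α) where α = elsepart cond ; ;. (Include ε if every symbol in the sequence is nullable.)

Add FIRST(elsepart) = { ; }; elsepart is not nullable, stop.

{ ; }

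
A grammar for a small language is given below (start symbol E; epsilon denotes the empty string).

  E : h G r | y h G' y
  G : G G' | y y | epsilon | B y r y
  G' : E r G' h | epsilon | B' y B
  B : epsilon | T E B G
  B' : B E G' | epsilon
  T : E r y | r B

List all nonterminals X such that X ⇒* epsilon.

Directly nullable (have an epsilon-production): G, G', B, B'.
No other nonterminal has a production whose RHS symbols are all nullable.

{ B, B', G, G' }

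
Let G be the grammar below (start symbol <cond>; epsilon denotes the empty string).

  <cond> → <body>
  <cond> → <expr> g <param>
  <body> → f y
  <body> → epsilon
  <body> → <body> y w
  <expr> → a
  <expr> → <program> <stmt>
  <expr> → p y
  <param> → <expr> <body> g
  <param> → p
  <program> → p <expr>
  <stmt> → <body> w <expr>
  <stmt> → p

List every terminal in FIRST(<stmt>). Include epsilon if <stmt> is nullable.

From <stmt> → <body> w <expr>: <body> nullable, take FIRST(<body>) ∪ {w} = { f, w, y }.
<stmt> → p contributes {p}.
Union: FIRST(<stmt>) = { f, p, w, y }.

{ f, p, w, y }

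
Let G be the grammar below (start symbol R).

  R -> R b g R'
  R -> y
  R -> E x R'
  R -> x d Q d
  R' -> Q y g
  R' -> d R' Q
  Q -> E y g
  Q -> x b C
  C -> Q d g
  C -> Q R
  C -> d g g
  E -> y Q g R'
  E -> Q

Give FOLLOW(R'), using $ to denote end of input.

In R -> R b g R': R' is at the end, add FOLLOW(R) = { $, b, d, g, x, y }.
In R -> E x R': R' is at the end, add FOLLOW(R) = { $, b, d, g, x, y }.
In R' -> d R' Q: add FIRST(Q) = { x, y }.
In E -> y Q g R': R' is at the end, add FOLLOW(E) = { x, y }.
Union: FOLLOW(R') = { $, b, d, g, x, y }.

{ $, b, d, g, x, y }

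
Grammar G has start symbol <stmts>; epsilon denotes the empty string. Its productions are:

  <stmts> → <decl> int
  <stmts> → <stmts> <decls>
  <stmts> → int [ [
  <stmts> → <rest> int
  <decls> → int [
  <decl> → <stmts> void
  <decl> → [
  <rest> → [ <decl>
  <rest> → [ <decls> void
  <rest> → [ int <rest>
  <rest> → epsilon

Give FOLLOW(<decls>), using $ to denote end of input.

{ $, int, void }

In <stmts> → <stmts> <decls>: <decls> is at the end, add FOLLOW(<stmts>) = { $, int, void }.
In <rest> → [ <decls> void: add FIRST(void) = { void }.
Union: FOLLOW(<decls>) = { $, int, void }.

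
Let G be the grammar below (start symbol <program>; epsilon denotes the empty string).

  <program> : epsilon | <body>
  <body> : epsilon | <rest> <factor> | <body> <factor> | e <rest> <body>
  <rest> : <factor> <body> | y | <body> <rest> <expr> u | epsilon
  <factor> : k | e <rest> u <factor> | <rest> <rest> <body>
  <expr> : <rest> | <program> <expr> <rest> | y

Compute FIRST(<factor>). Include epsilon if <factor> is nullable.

{ e, k, u, y, epsilon }

<factor> : k contributes {k}.
<factor> : e <rest> u <factor> contributes {e}.
From <factor> : <rest> <rest> <body>: <rest>, <rest>, <body> nullable, take FIRST(<rest>) ∪ FIRST(<rest>) ∪ FIRST(<body>) = { e, k, u, y }; also epsilon since the whole RHS is nullable.
Union: FIRST(<factor>) = { e, k, u, y, epsilon }.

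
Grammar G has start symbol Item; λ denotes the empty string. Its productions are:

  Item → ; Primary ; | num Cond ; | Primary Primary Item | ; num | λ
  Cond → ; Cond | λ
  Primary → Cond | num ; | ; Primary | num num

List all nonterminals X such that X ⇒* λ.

Directly nullable (have an λ-production): Item, Cond.
Primary → Cond with every symbol nullable, so Primary is nullable.

{ Cond, Item, Primary }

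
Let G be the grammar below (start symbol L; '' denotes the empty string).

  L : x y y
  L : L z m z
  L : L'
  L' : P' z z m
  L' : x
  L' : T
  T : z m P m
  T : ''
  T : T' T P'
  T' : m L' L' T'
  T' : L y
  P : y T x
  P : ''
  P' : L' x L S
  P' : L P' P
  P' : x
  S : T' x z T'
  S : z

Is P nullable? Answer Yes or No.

Yes

P has an ''-production, so P ⇒ ''.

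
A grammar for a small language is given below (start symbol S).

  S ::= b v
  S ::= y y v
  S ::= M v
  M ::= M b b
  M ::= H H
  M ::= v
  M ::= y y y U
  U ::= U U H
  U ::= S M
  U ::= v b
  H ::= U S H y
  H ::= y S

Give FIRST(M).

{ b, v, y }

From M ::= M b b: add FIRST(M) = { b, v, y }.
From M ::= H H: add FIRST(H) = { b, v, y }.
M ::= v contributes {v}.
M ::= y y y U contributes {y}.
Union: FIRST(M) = { b, v, y }.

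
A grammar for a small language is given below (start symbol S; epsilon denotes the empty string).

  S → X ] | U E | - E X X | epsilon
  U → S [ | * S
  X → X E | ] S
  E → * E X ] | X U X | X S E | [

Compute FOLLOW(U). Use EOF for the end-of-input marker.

{ *, [, ] }

In S → U E: add FIRST(E) = { *, [, ] }.
In E → X U X: add FIRST(X) = { ] }.
Union: FOLLOW(U) = { *, [, ] }.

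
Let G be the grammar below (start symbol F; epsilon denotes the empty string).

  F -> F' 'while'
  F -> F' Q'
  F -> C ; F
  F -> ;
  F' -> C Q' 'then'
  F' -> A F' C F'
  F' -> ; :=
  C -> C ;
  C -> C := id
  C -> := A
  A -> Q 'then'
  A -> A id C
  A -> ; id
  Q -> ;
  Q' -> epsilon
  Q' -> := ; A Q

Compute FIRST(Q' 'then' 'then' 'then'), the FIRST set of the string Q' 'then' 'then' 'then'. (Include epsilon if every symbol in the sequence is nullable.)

{ 'then', := }

Add FIRST(Q')\{epsilon} = { := }; Q' is nullable, continue.
'then' is a terminal; add {'then'} and stop.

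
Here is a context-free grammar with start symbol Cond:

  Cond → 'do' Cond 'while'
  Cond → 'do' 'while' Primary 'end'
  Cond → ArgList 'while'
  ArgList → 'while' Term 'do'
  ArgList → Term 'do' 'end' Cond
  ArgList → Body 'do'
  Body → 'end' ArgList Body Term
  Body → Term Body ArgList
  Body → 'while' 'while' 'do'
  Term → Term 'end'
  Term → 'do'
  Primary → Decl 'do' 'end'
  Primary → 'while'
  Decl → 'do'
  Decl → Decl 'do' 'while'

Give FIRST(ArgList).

ArgList → 'while' Term 'do' contributes {'while'}.
From ArgList → Term 'do' 'end' Cond: add FIRST(Term) = { 'do' }.
From ArgList → Body 'do': add FIRST(Body) = { 'do', 'end', 'while' }.
Union: FIRST(ArgList) = { 'do', 'end', 'while' }.

{ 'do', 'end', 'while' }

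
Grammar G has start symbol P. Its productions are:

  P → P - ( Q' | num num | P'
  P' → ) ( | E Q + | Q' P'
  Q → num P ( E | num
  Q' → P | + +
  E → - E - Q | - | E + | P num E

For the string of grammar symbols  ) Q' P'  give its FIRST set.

{ ) }

) is a terminal; add {)} and stop.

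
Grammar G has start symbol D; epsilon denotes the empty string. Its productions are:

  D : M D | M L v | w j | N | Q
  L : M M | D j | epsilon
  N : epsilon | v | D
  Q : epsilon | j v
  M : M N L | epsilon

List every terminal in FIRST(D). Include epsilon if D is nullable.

From D : M D: M, D nullable, take FIRST(M) ∪ FIRST(D) = { j, v, w }; also epsilon since the whole RHS is nullable.
From D : M L v: M, L nullable, take FIRST(M) ∪ FIRST(L) ∪ {v} = { j, v, w }.
D : w j contributes {w}.
From D : N: add FIRST(N) = { j, v, w, epsilon } (including epsilon since N is nullable).
From D : Q: add FIRST(Q) = { j, epsilon } (including epsilon since Q is nullable).
Union: FIRST(D) = { j, v, w, epsilon }.

{ j, v, w, epsilon }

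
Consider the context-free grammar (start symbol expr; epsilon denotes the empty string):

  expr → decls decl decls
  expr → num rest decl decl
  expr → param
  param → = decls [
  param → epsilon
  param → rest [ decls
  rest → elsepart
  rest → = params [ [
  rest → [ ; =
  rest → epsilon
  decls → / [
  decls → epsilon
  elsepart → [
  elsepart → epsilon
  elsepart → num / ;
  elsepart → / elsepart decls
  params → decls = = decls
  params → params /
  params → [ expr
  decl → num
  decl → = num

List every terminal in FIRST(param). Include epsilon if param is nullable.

param → = decls [ contributes {=}.
param → epsilon contributes epsilon.
From param → rest [ decls: rest nullable, take FIRST(rest) ∪ {[} = { /, =, [, num }.
Union: FIRST(param) = { /, =, [, num, epsilon }.

{ /, =, [, num, epsilon }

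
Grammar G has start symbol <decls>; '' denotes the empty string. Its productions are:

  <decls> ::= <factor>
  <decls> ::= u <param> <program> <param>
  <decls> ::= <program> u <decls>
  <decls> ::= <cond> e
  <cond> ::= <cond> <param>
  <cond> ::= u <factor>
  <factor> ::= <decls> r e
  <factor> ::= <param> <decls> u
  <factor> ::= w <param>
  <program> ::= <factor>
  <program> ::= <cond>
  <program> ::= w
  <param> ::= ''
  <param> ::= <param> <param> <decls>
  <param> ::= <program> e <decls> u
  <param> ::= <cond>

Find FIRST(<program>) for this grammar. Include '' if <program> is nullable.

{ u, w }

From <program> ::= <factor>: add FIRST(<factor>) = { u, w }.
From <program> ::= <cond>: add FIRST(<cond>) = { u }.
<program> ::= w contributes {w}.
Union: FIRST(<program>) = { u, w }.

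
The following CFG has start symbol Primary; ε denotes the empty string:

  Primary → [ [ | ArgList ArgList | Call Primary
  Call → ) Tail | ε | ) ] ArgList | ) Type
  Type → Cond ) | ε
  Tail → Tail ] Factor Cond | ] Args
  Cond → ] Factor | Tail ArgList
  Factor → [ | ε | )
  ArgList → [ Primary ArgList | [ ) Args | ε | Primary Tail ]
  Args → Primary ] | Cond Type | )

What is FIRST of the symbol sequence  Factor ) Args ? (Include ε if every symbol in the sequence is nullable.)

Add FIRST(Factor)\{ε} = { ), [ }; Factor is nullable, continue.
) is a terminal; add {)} and stop.

{ ), [ }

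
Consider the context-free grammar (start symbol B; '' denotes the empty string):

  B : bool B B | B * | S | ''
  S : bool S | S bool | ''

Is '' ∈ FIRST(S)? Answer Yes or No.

Yes

S has an ''-production, so S ⇒ ''.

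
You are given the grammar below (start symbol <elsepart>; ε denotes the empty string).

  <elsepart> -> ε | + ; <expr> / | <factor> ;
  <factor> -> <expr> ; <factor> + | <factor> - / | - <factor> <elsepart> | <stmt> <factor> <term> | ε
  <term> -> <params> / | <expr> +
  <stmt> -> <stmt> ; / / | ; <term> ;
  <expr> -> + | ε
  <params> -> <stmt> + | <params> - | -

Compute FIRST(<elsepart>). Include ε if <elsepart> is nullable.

<elsepart> -> ε contributes ε.
<elsepart> -> + ; <expr> / contributes {+}.
From <elsepart> -> <factor> ;: <factor> nullable, take FIRST(<factor>) ∪ {;} = { +, -, ; }.
Union: FIRST(<elsepart>) = { +, -, ;, ε }.

{ +, -, ;, ε }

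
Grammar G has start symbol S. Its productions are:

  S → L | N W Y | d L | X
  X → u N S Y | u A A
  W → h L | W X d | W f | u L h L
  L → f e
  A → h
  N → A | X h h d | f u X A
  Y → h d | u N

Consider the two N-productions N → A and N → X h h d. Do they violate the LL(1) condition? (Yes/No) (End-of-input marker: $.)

FIRST(A) = { h } and FIRST(X h h d) = { u }.
The FIRST sets are disjoint and neither alternative is nullable — no conflict.

No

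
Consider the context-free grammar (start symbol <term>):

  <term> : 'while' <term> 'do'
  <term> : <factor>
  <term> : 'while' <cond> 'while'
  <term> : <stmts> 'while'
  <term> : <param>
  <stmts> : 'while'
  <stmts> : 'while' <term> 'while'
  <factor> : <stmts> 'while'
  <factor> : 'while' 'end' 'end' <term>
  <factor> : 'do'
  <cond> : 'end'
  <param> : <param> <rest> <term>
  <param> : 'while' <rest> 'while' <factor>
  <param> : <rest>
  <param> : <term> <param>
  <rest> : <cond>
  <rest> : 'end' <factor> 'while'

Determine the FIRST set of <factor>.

{ 'do', 'while' }

From <factor> : <stmts> 'while': add FIRST(<stmts>) = { 'while' }.
<factor> : 'while' 'end' 'end' <term> contributes {'while'}.
<factor> : 'do' contributes {'do'}.
Union: FIRST(<factor>) = { 'do', 'while' }.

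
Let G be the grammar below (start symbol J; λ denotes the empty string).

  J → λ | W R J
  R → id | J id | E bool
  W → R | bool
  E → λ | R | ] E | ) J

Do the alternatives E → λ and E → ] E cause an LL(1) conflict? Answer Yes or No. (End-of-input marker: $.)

No

FIRST(λ) = { λ } and FIRST(] E) = { ] }.
The first is nullable but FOLLOW(E) = { bool } is disjoint from FIRST of the second.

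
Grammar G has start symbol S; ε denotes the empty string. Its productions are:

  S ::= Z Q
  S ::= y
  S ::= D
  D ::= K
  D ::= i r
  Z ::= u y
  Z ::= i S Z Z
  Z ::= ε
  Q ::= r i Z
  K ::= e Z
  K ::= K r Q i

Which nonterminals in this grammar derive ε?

{ Z }

Directly nullable (have an ε-production): Z.
No other nonterminal has a production whose RHS symbols are all nullable.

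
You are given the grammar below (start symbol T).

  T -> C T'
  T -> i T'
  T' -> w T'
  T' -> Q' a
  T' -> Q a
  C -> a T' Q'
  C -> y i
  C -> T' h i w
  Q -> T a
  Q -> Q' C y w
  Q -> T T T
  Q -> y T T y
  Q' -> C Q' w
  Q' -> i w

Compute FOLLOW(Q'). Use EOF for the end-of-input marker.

In T' -> Q' a: add FIRST(a) = { a }.
In C -> a T' Q': Q' is at the end, add FOLLOW(C) = { a, i, w, y }.
In Q -> Q' C y w: add FIRST(C y w) = { a, i, w, y }.
In Q' -> C Q' w: add FIRST(w) = { w }.
Union: FOLLOW(Q') = { a, i, w, y }.

{ a, i, w, y }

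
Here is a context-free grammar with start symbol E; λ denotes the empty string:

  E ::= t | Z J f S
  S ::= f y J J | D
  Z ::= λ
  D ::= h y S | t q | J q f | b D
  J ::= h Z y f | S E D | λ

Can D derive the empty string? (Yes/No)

No

Nullable nonterminals: J, Z.
No production of D has an RHS whose symbols are all nullable, so D is not nullable.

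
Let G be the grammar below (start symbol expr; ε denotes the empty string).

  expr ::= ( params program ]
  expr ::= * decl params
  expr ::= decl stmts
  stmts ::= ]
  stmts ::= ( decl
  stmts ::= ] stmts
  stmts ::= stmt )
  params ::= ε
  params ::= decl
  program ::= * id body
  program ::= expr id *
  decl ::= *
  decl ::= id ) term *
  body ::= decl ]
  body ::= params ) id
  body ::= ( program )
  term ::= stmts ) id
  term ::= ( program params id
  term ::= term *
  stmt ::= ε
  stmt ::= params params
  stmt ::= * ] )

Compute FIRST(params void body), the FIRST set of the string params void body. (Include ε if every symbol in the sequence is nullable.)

{ *, id, void }

Add FIRST(params)\{ε} = { *, id }; params is nullable, continue.
void is a terminal; add {void} and stop.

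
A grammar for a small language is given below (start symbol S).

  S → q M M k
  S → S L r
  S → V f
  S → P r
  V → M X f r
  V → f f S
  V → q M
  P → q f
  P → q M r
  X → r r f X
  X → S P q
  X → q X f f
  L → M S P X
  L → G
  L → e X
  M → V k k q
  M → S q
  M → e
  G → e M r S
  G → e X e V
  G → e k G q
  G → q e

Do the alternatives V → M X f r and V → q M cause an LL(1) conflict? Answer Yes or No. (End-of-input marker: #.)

FIRST(M X f r) = { e, f, q } and FIRST(q M) = { q }.
Both contain q, so the two alternatives are not disjoint — LL(1) conflict.

Yes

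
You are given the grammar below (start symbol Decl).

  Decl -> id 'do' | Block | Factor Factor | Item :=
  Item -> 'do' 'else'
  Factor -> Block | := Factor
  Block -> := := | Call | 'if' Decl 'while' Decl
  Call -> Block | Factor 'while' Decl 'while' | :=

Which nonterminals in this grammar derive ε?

No nonterminal has an empty production or an RHS whose symbols are all nullable.

{ } (none)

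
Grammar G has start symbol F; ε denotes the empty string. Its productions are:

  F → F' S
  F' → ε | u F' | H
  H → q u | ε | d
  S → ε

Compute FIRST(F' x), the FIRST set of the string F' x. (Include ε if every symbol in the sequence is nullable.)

Add FIRST(F')\{ε} = { d, q, u }; F' is nullable, continue.
x is a terminal; add {x} and stop.

{ d, q, u, x }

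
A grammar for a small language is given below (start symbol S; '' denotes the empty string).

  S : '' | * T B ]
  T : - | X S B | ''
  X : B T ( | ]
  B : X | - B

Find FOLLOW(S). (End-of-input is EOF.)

{ EOF, -, ] }

S is the start symbol, so EOF ∈ FOLLOW(S).
In T : X S B: add FIRST(B) = { -, ] }.
Union: FOLLOW(S) = { EOF, -, ] }.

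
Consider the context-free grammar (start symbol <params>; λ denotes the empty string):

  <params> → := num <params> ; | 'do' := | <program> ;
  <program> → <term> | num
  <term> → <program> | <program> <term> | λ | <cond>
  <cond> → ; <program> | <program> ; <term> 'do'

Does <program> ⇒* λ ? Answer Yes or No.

<program> → <term> and each of <term> is nullable, so <program> ⇒* λ.

Yes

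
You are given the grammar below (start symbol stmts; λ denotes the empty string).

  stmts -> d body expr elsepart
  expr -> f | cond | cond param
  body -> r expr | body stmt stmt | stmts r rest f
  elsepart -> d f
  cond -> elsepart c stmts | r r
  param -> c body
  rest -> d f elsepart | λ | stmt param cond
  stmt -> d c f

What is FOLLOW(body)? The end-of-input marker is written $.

In stmts -> d body expr elsepart: add FIRST(expr elsepart) = { d, f, r }.
In body -> body stmt stmt: add FIRST(stmt stmt) = { d }.
In param -> c body: body is at the end, add FOLLOW(param) = { d, f, r }.
Union: FOLLOW(body) = { d, f, r }.

{ d, f, r }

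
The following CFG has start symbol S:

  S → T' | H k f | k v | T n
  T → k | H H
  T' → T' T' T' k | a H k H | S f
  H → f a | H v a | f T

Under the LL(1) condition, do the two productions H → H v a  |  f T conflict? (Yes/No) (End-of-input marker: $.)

FIRST(H v a) = { f } and FIRST(f T) = { f }.
Both contain f, so the two alternatives are not disjoint — LL(1) conflict.

Yes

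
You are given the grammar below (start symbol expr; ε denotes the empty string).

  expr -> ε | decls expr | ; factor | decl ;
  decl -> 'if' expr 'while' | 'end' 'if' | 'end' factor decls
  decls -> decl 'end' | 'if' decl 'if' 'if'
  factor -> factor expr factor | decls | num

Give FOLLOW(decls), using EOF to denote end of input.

In expr -> decls expr: add FIRST(expr)\{ε} = { 'end', 'if', ; }.
  Since expr is nullable, also add FOLLOW(expr) = { EOF, 'end', 'if', 'while', num }.
In decl -> 'end' factor decls: decls is at the end, add FOLLOW(decl) = { 'end', 'if', ; }.
In factor -> decls: decls is at the end, add FOLLOW(factor) = { EOF, 'end', 'if', 'while', ;, num }.
Union: FOLLOW(decls) = { EOF, 'end', 'if', 'while', ;, num }.

{ EOF, 'end', 'if', 'while', ;, num }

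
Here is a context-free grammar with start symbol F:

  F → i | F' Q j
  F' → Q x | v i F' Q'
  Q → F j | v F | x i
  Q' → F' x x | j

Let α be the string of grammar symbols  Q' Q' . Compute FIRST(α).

{ i, j, v, x }

Add FIRST(Q') = { i, j, v, x }; Q' is not nullable, stop.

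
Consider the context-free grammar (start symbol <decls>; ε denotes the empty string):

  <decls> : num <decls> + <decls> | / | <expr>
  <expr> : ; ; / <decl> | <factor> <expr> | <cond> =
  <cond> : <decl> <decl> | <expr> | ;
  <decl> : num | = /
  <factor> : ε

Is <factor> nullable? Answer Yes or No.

<factor> has an ε-production, so <factor> ⇒ ε.

Yes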